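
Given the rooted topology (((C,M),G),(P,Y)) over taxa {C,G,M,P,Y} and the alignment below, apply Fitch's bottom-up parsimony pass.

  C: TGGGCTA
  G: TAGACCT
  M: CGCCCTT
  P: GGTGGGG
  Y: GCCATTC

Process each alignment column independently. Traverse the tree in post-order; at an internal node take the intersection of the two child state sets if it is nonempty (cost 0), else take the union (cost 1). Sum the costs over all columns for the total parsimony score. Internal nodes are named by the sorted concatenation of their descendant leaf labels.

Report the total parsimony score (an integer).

site 0, node CM: C={T} ∪ M={C} → {C,T} (+1)
site 0, node CGM: CM={C,T} ∩ G={T} → {T} (+0)
site 0, node PY: P={G} ∩ Y={G} → {G} (+0)
site 0, node CGMPY: CGM={T} ∪ PY={G} → {G,T} (+1)
site 1, node CM: C={G} ∩ M={G} → {G} (+0)
site 1, node CGM: CM={G} ∪ G={A} → {A,G} (+1)
site 1, node PY: P={G} ∪ Y={C} → {C,G} (+1)
site 1, node CGMPY: CGM={A,G} ∩ PY={C,G} → {G} (+0)
site 2, node CM: C={G} ∪ M={C} → {C,G} (+1)
site 2, node CGM: CM={C,G} ∩ G={G} → {G} (+0)
site 2, node PY: P={T} ∪ Y={C} → {C,T} (+1)
site 2, node CGMPY: CGM={G} ∪ PY={C,T} → {C,G,T} (+1)
site 3, node CM: C={G} ∪ M={C} → {C,G} (+1)
site 3, node CGM: CM={C,G} ∪ G={A} → {A,C,G} (+1)
site 3, node PY: P={G} ∪ Y={A} → {A,G} (+1)
site 3, node CGMPY: CGM={A,C,G} ∩ PY={A,G} → {A,G} (+0)
site 4, node CM: C={C} ∩ M={C} → {C} (+0)
site 4, node CGM: CM={C} ∩ G={C} → {C} (+0)
site 4, node PY: P={G} ∪ Y={T} → {G,T} (+1)
site 4, node CGMPY: CGM={C} ∪ PY={G,T} → {C,G,T} (+1)
site 5, node CM: C={T} ∩ M={T} → {T} (+0)
site 5, node CGM: CM={T} ∪ G={C} → {C,T} (+1)
site 5, node PY: P={G} ∪ Y={T} → {G,T} (+1)
site 5, node CGMPY: CGM={C,T} ∩ PY={G,T} → {T} (+0)
site 6, node CM: C={A} ∪ M={T} → {A,T} (+1)
site 6, node CGM: CM={A,T} ∩ G={T} → {T} (+0)
site 6, node PY: P={G} ∪ Y={C} → {C,G} (+1)
site 6, node CGMPY: CGM={T} ∪ PY={C,G} → {C,G,T} (+1)
per-site changes: [2, 2, 3, 3, 2, 2, 3]; total = 17

17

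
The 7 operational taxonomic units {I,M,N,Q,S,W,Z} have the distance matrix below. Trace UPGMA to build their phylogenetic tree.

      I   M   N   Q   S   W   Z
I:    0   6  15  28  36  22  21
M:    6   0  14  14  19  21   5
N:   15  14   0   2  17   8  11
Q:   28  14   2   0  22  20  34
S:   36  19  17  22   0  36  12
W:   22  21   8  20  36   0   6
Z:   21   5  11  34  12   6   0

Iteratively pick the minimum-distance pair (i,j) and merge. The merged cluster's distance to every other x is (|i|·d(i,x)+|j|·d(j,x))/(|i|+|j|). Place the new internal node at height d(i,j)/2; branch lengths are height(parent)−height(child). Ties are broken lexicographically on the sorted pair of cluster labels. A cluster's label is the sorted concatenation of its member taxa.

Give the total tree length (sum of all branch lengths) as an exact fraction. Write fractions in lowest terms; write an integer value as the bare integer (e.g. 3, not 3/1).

1. join N+Q (d=2) ⇒ NQ; edges |N|=1, |Q|=1
  updated: d(I,NQ)=43/2, d(M,NQ)=14, d(NQ,S)=39/2, d(NQ,W)=14, d(NQ,Z)=45/2
2. join M+Z (d=5) ⇒ MZ; edges |M|=5/2, |Z|=5/2
  updated: d(I,MZ)=27/2, d(MZ,NQ)=73/4, d(MZ,S)=31/2, d(MZ,W)=27/2
3. join I+MZ (d=27/2) ⇒ IMZ; edges |I|=27/4, |MZ|=17/4
  updated: d(IMZ,NQ)=58/3, d(IMZ,S)=67/3, d(IMZ,W)=49/3
4. join NQ+W (d=14) ⇒ NQW; edges |NQ|=6, |W|=7
  updated: d(IMZ,NQW)=55/3, d(NQW,S)=25
5. join IMZ+NQW (d=55/3) ⇒ IMNQWZ; edges |IMZ|=29/12, |NQW|=13/6
  updated: d(IMNQWZ,S)=71/3
6. join IMNQWZ+S (d=71/3) ⇒ IMNQSWZ; edges |IMNQWZ|=8/3, |S|=71/6
final tree: (((I:27/4,(M:5/2,Z:5/2):17/4):29/12,((N:1,Q:1):6,W:7):13/6):8/3,S:71/6)
total length: 601/12

601/12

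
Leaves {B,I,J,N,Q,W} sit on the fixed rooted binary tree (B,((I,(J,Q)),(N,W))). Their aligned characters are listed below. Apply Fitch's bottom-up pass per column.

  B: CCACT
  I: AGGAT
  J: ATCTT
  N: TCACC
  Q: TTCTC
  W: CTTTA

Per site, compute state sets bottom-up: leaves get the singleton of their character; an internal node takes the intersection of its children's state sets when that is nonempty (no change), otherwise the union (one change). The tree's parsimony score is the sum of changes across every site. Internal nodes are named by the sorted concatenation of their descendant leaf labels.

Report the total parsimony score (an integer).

15

JQ@0: {A} ∪ {T} = {A,T} (union, +1)
IJQ@0: {A} ∩ {A,T} = {A} (intersection, +0)
NW@0: {T} ∪ {C} = {C,T} (union, +1)
IJNQW@0: {A} ∪ {C,T} = {A,C,T} (union, +1)
BIJNQW@0: {C} ∩ {A,C,T} = {C} (intersection, +0)
JQ@1: {T} ∩ {T} = {T} (intersection, +0)
IJQ@1: {G} ∪ {T} = {G,T} (union, +1)
NW@1: {C} ∪ {T} = {C,T} (union, +1)
IJNQW@1: {G,T} ∩ {C,T} = {T} (intersection, +0)
BIJNQW@1: {C} ∪ {T} = {C,T} (union, +1)
JQ@2: {C} ∩ {C} = {C} (intersection, +0)
IJQ@2: {G} ∪ {C} = {C,G} (union, +1)
NW@2: {A} ∪ {T} = {A,T} (union, +1)
IJNQW@2: {C,G} ∪ {A,T} = {A,C,G,T} (union, +1)
BIJNQW@2: {A} ∩ {A,C,G,T} = {A} (intersection, +0)
JQ@3: {T} ∩ {T} = {T} (intersection, +0)
IJQ@3: {A} ∪ {T} = {A,T} (union, +1)
NW@3: {C} ∪ {T} = {C,T} (union, +1)
IJNQW@3: {A,T} ∩ {C,T} = {T} (intersection, +0)
BIJNQW@3: {C} ∪ {T} = {C,T} (union, +1)
JQ@4: {T} ∪ {C} = {C,T} (union, +1)
IJQ@4: {T} ∩ {C,T} = {T} (intersection, +0)
NW@4: {C} ∪ {A} = {A,C} (union, +1)
IJNQW@4: {T} ∪ {A,C} = {A,C,T} (union, +1)
BIJNQW@4: {T} ∩ {A,C,T} = {T} (intersection, +0)
per-site changes: [3, 3, 3, 3, 3]; total = 15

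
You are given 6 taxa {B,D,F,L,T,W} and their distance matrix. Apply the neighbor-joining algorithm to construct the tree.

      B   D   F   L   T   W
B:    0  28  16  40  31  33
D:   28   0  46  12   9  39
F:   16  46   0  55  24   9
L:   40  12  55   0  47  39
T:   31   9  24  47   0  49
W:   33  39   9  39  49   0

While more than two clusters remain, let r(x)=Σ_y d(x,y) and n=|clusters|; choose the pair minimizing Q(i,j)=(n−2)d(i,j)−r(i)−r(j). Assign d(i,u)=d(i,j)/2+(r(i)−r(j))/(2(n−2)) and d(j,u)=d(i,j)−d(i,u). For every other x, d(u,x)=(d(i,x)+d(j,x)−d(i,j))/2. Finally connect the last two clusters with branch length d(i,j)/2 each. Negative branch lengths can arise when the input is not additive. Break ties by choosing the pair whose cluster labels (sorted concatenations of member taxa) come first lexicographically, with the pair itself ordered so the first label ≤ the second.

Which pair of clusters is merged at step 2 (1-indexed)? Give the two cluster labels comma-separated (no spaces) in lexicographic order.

D,L

iteration 1: select F,W (d=9, Q=-283); attach at lengths (17/8, 55/8); label the merged cluster FW
  updated: d(B,FW)=20, d(D,FW)=38, d(FW,L)=85/2, d(FW,T)=32
iteration 2: select D,L (d=12, Q=-385/2); attach at lengths (-37/12, 181/12); label the merged cluster DL
  updated: d(B,DL)=28, d(DL,FW)=137/4, d(DL,T)=22
iteration 3: select B,FW (d=20, Q=-501/4); attach at lengths (131/16, 189/16); label the merged cluster BFW
  updated: d(BFW,DL)=169/8, d(BFW,T)=43/2
iteration 4: select BFW,DL (d=169/8, Q=-517/8); attach at lengths (165/16, 173/16); label the merged cluster BDFLW
  updated: d(BDFLW,T)=179/16
iteration 5: select BDFLW,T (d=179/16); attach at lengths (179/32, 179/32); label the merged cluster BDFLTW
final tree: (((B:131/16,(F:17/8,W:55/8):189/16):165/16,(D:-37/12,L:181/12):173/16):179/32,T:179/32)
total length: 1173/16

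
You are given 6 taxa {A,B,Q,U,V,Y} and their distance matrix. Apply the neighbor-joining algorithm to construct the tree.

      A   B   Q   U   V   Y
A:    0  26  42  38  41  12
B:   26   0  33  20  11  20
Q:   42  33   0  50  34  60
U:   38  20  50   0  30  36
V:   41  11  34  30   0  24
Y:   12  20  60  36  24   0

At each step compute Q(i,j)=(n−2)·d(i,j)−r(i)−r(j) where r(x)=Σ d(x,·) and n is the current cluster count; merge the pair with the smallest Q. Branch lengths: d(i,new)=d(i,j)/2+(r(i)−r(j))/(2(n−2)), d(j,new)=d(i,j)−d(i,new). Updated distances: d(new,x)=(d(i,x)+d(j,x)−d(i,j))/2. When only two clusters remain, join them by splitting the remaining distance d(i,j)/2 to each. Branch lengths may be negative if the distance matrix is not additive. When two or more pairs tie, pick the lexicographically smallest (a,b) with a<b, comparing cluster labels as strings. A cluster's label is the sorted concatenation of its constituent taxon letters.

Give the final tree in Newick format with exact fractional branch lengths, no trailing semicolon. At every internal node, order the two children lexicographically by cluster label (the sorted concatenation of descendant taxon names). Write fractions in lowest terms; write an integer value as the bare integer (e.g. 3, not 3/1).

step 1: merge (A,Y) at d=12, Q=-263; branch lengths A→55/8, Y→41/8; new cluster AY
  updated: d(AY,B)=17, d(AY,Q)=45, d(AY,U)=31, d(AY,V)=53/2
step 2: merge (Q,V) at d=34, Q=-323/2; branch lengths Q→325/12, V→83/12; new cluster QV
  updated: d(AY,QV)=75/4, d(B,QV)=5, d(QV,U)=23
step 3: merge (AY,U) at d=31, Q=-315/4; branch lengths AY→219/16, U→277/16; new cluster AUY
  updated: d(AUY,B)=3, d(AUY,QV)=43/8
step 4: merge (AUY,B) at d=3, Q=-107/8; branch lengths AUY→27/16, B→21/16; new cluster ABUY
  updated: d(ABUY,QV)=59/16
step 5: merge (ABUY,QV) at d=59/16; branch lengths ABUY→59/32, QV→59/32; new cluster ABQUVY
final tree: ((((A:55/8,Y:41/8):219/16,U:277/16):27/16,B:21/16):59/32,(Q:325/12,V:83/12):59/32)
total length: 1339/16

((((A:55/8,Y:41/8):219/16,U:277/16):27/16,B:21/16):59/32,(Q:325/12,V:83/12):59/32)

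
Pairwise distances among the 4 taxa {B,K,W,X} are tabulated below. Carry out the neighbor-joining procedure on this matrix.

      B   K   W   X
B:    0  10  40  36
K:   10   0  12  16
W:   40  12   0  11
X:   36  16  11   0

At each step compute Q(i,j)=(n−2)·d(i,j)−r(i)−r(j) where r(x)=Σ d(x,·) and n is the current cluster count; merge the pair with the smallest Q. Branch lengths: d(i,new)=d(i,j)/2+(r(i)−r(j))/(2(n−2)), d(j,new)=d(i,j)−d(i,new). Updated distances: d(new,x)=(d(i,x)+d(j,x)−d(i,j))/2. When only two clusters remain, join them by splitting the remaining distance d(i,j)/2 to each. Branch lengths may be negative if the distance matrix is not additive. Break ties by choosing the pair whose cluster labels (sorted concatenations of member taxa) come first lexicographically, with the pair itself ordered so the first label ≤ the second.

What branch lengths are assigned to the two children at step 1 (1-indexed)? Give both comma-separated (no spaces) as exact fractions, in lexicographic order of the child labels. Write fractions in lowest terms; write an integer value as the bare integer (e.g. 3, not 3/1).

1. join B+K (d=10, Q=-104) ⇒ BK; edges |B|=17, |K|=-7
  updated: d(BK,W)=21, d(BK,X)=21
2. join BK+W (d=21, Q=-53) ⇒ BKW; edges |BK|=31/2, |W|=11/2
  updated: d(BKW,X)=11/2
3. join BKW+X (d=11/2) ⇒ BKWX; edges |BKW|=11/4, |X|=11/4
final tree: (((B:17,K:-7):31/2,W:11/2):11/4,X:11/4)
total length: 73/2

17,-7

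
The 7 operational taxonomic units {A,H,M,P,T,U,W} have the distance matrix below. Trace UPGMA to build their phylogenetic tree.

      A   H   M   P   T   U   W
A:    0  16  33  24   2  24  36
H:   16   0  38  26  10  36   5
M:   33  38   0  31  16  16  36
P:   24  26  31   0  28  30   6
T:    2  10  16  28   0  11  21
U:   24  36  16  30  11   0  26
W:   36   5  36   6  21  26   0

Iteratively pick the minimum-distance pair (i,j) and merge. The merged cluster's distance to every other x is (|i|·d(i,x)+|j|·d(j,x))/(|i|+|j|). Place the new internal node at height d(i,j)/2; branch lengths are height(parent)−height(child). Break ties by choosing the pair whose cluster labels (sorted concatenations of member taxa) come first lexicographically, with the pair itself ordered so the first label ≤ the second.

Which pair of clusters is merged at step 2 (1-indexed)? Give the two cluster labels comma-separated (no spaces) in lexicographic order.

1. join A+T (d=2) ⇒ AT; edges |A|=1, |T|=1
  updated: d(AT,H)=13, d(AT,M)=49/2, d(AT,P)=26, d(AT,U)=35/2, d(AT,W)=57/2
2. join H+W (d=5) ⇒ HW; edges |H|=5/2, |W|=5/2
  updated: d(AT,HW)=83/4, d(HW,M)=37, d(HW,P)=16, d(HW,U)=31
3. join HW+P (d=16) ⇒ HPW; edges |HW|=11/2, |P|=8
  updated: d(AT,HPW)=45/2, d(HPW,M)=35, d(HPW,U)=92/3
4. join M+U (d=16) ⇒ MU; edges |M|=8, |U|=8
  updated: d(AT,MU)=21, d(HPW,MU)=197/6
5. join AT+MU (d=21) ⇒ AMTU; edges |AT|=19/2, |MU|=5/2
  updated: d(AMTU,HPW)=83/3
6. join AMTU+HPW (d=83/3) ⇒ AHMPTUW; edges |AMTU|=10/3, |HPW|=35/6
final tree: (((A:1,T:1):19/2,(M:8,U:8):5/2):10/3,((H:5/2,W:5/2):11/2,P:8):35/6)
total length: 173/3

H,W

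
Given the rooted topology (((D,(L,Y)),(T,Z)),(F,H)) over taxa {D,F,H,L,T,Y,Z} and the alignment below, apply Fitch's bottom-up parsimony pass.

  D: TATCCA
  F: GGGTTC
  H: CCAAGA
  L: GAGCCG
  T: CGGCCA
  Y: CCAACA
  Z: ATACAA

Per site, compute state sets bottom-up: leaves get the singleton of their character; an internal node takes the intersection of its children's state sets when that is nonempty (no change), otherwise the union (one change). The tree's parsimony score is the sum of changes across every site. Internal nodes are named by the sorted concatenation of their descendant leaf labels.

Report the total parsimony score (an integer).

20

[col 0] LY: children L:{G}, Y:{C} ∪→ {C,G}; cost 1
[col 0] DLY: children D:{T}, LY:{C,G} ∪→ {C,G,T}; cost 1
[col 0] TZ: children T:{C}, Z:{A} ∪→ {A,C}; cost 1
[col 0] DLTYZ: children DLY:{C,G,T}, TZ:{A,C} ∩→ {C}; cost 0
[col 0] FH: children F:{G}, H:{C} ∪→ {C,G}; cost 1
[col 0] DFHLTYZ: children DLTYZ:{C}, FH:{C,G} ∩→ {C}; cost 0
[col 1] LY: children L:{A}, Y:{C} ∪→ {A,C}; cost 1
[col 1] DLY: children D:{A}, LY:{A,C} ∩→ {A}; cost 0
[col 1] TZ: children T:{G}, Z:{T} ∪→ {G,T}; cost 1
[col 1] DLTYZ: children DLY:{A}, TZ:{G,T} ∪→ {A,G,T}; cost 1
[col 1] FH: children F:{G}, H:{C} ∪→ {C,G}; cost 1
[col 1] DFHLTYZ: children DLTYZ:{A,G,T}, FH:{C,G} ∩→ {G}; cost 0
[col 2] LY: children L:{G}, Y:{A} ∪→ {A,G}; cost 1
[col 2] DLY: children D:{T}, LY:{A,G} ∪→ {A,G,T}; cost 1
[col 2] TZ: children T:{G}, Z:{A} ∪→ {A,G}; cost 1
[col 2] DLTYZ: children DLY:{A,G,T}, TZ:{A,G} ∩→ {A,G}; cost 0
[col 2] FH: children F:{G}, H:{A} ∪→ {A,G}; cost 1
[col 2] DFHLTYZ: children DLTYZ:{A,G}, FH:{A,G} ∩→ {A,G}; cost 0
[col 3] LY: children L:{C}, Y:{A} ∪→ {A,C}; cost 1
[col 3] DLY: children D:{C}, LY:{A,C} ∩→ {C}; cost 0
[col 3] TZ: children T:{C}, Z:{C} ∩→ {C}; cost 0
[col 3] DLTYZ: children DLY:{C}, TZ:{C} ∩→ {C}; cost 0
[col 3] FH: children F:{T}, H:{A} ∪→ {A,T}; cost 1
[col 3] DFHLTYZ: children DLTYZ:{C}, FH:{A,T} ∪→ {A,C,T}; cost 1
[col 4] LY: children L:{C}, Y:{C} ∩→ {C}; cost 0
[col 4] DLY: children D:{C}, LY:{C} ∩→ {C}; cost 0
[col 4] TZ: children T:{C}, Z:{A} ∪→ {A,C}; cost 1
[col 4] DLTYZ: children DLY:{C}, TZ:{A,C} ∩→ {C}; cost 0
[col 4] FH: children F:{T}, H:{G} ∪→ {G,T}; cost 1
[col 4] DFHLTYZ: children DLTYZ:{C}, FH:{G,T} ∪→ {C,G,T}; cost 1
[col 5] LY: children L:{G}, Y:{A} ∪→ {A,G}; cost 1
[col 5] DLY: children D:{A}, LY:{A,G} ∩→ {A}; cost 0
[col 5] TZ: children T:{A}, Z:{A} ∩→ {A}; cost 0
[col 5] DLTYZ: children DLY:{A}, TZ:{A} ∩→ {A}; cost 0
[col 5] FH: children F:{C}, H:{A} ∪→ {A,C}; cost 1
[col 5] DFHLTYZ: children DLTYZ:{A}, FH:{A,C} ∩→ {A}; cost 0
per-site changes: [4, 4, 4, 3, 3, 2]; total = 20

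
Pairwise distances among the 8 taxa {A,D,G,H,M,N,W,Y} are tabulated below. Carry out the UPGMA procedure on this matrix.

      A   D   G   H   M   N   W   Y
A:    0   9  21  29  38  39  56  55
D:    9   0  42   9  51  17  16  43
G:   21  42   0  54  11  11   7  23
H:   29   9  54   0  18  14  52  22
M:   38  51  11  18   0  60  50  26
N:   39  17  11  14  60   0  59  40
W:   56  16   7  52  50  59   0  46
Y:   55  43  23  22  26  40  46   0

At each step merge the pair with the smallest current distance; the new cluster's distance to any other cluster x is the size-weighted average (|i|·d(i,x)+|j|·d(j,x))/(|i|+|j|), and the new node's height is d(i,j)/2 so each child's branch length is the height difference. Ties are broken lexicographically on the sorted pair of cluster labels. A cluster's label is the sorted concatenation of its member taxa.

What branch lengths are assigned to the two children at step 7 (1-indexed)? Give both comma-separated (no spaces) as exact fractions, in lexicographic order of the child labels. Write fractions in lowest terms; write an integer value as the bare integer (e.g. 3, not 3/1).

1. join G+W (d=7) ⇒ GW; edges |G|=7/2, |W|=7/2
  updated: d(A,GW)=77/2, d(D,GW)=29, d(GW,H)=53, d(GW,M)=61/2, d(GW,N)=35, d(GW,Y)=69/2
2. join A+D (d=9) ⇒ AD; edges |A|=9/2, |D|=9/2
  updated: d(AD,GW)=135/4, d(AD,H)=19, d(AD,M)=89/2, d(AD,N)=28, d(AD,Y)=49
3. join H+N (d=14) ⇒ HN; edges |H|=7, |N|=7
  updated: d(AD,HN)=47/2, d(GW,HN)=44, d(HN,M)=39, d(HN,Y)=31
4. join AD+HN (d=47/2) ⇒ ADHN; edges |AD|=29/4, |HN|=19/4
  updated: d(ADHN,GW)=311/8, d(ADHN,M)=167/4, d(ADHN,Y)=40
5. join M+Y (d=26) ⇒ MY; edges |M|=13, |Y|=13
  updated: d(ADHN,MY)=327/8, d(GW,MY)=65/2
6. join GW+MY (d=65/2) ⇒ GMWY; edges |GW|=51/4, |MY|=13/4
  updated: d(ADHN,GMWY)=319/8
7. join ADHN+GMWY (d=319/8) ⇒ ADGHMNWY; edges |ADHN|=131/16, |GMWY|=59/16
final tree: (((A:9/2,D:9/2):29/4,(H:7,N:7):19/4):131/16,((G:7/2,W:7/2):51/4,(M:13,Y:13):13/4):59/16)
total length: 767/8

131/16,59/16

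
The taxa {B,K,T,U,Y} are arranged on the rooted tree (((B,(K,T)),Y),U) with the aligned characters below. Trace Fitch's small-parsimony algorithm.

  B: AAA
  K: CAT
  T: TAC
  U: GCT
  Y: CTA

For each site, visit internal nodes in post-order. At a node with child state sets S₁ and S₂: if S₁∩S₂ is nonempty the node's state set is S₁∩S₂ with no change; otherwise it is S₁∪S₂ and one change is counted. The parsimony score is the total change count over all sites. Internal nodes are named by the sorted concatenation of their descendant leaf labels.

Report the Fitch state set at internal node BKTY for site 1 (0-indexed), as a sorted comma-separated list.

A,T

KT@0: {C} ∪ {T} = {C,T} (union, +1)
BKT@0: {A} ∪ {C,T} = {A,C,T} (union, +1)
BKTY@0: {A,C,T} ∩ {C} = {C} (intersection, +0)
BKTUY@0: {C} ∪ {G} = {C,G} (union, +1)
KT@1: {A} ∩ {A} = {A} (intersection, +0)
BKT@1: {A} ∩ {A} = {A} (intersection, +0)
BKTY@1: {A} ∪ {T} = {A,T} (union, +1)
BKTUY@1: {A,T} ∪ {C} = {A,C,T} (union, +1)
KT@2: {T} ∪ {C} = {C,T} (union, +1)
BKT@2: {A} ∪ {C,T} = {A,C,T} (union, +1)
BKTY@2: {A,C,T} ∩ {A} = {A} (intersection, +0)
BKTUY@2: {A} ∪ {T} = {A,T} (union, +1)
per-site changes: [3, 2, 3]; total = 8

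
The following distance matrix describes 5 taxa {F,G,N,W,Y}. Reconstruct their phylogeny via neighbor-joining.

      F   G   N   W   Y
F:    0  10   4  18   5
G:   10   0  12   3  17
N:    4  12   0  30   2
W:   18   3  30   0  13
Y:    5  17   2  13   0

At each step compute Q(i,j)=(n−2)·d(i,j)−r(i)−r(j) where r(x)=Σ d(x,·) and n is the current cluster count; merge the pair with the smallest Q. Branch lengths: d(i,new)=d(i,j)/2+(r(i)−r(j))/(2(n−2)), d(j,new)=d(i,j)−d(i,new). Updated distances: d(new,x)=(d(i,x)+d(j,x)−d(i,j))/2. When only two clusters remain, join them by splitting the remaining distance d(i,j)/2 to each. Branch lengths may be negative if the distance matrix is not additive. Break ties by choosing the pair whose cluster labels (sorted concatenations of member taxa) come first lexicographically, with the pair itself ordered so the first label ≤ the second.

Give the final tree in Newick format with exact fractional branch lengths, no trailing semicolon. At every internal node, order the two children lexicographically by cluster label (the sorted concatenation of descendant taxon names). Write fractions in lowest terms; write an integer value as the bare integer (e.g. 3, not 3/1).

step 1: merge (G,W) at d=3, Q=-97; branch lengths G→-13/6, W→31/6; new cluster GW
  updated: d(F,GW)=25/2, d(GW,N)=39/2, d(GW,Y)=27/2
step 2: merge (F,GW) at d=25/2, Q=-42; branch lengths F→1/4, GW→49/4; new cluster FGW
  updated: d(FGW,N)=11/2, d(FGW,Y)=3
step 3: merge (FGW,N) at d=11/2, Q=-21/2; branch lengths FGW→13/4, N→9/4; new cluster FGNW
  updated: d(FGNW,Y)=-1/4
step 4: merge (FGNW,Y) at d=-1/4; branch lengths FGNW→-1/8, Y→-1/8; new cluster FGNWY
final tree: (((F:1/4,(G:-13/6,W:31/6):49/4):13/4,N:9/4):-1/8,Y:-1/8)
total length: 83/4

(((F:1/4,(G:-13/6,W:31/6):49/4):13/4,N:9/4):-1/8,Y:-1/8)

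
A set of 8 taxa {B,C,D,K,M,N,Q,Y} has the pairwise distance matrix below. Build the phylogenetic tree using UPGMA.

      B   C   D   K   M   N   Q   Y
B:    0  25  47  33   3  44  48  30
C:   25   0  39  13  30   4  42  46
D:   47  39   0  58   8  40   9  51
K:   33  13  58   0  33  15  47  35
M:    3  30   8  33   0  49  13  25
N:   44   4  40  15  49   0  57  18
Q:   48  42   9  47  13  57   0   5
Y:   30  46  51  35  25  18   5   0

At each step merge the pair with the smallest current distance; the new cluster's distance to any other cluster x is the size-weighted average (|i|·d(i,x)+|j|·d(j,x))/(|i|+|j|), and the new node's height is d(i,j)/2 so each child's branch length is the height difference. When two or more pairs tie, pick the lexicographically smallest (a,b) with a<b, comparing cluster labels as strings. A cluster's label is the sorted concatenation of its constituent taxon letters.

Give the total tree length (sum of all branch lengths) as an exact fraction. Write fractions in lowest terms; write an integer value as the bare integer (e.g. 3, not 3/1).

iteration 1: select B,M (d=3); attach at lengths (3/2, 3/2); label the merged cluster BM
  updated: d(BM,C)=55/2, d(BM,D)=55/2, d(BM,K)=33, d(BM,N)=93/2, d(BM,Q)=61/2, d(BM,Y)=55/2
iteration 2: select C,N (d=4); attach at lengths (2, 2); label the merged cluster CN
  updated: d(BM,CN)=37, d(CN,D)=79/2, d(CN,K)=14, d(CN,Q)=99/2, d(CN,Y)=32
iteration 3: select Q,Y (d=5); attach at lengths (5/2, 5/2); label the merged cluster QY
  updated: d(BM,QY)=29, d(CN,QY)=163/4, d(D,QY)=30, d(K,QY)=41
iteration 4: select CN,K (d=14); attach at lengths (5, 7); label the merged cluster CKN
  updated: d(BM,CKN)=107/3, d(CKN,D)=137/3, d(CKN,QY)=245/6
iteration 5: select BM,D (d=55/2); attach at lengths (49/4, 55/4); label the merged cluster BDM
  updated: d(BDM,CKN)=39, d(BDM,QY)=88/3
iteration 6: select BDM,QY (d=88/3); attach at lengths (11/12, 73/6); label the merged cluster BDMQY
  updated: d(BDMQY,CKN)=596/15
iteration 7: select BDMQY,CKN (d=596/15); attach at lengths (26/5, 193/15); label the merged cluster BCDKMNQY
final tree: ((((B:3/2,M:3/2):49/4,D:55/4):11/12,(Q:5/2,Y:5/2):73/6):26/5,((C:2,N:2):5,K:7):193/15)
total length: 1623/20

1623/20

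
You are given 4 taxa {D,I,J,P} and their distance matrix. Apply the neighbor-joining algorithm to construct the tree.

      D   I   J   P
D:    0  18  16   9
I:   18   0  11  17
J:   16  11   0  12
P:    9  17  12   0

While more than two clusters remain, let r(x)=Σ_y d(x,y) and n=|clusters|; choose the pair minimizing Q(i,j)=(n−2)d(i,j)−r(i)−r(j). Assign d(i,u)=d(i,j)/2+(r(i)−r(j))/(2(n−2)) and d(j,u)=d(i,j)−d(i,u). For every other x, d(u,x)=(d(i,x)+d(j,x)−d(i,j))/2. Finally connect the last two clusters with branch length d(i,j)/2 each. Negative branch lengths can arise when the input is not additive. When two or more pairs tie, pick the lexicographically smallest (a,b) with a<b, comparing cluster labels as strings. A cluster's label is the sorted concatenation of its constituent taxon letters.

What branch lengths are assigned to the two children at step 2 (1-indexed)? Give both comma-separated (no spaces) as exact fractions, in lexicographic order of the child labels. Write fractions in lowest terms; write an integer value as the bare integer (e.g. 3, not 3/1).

23/4,29/4

iteration 1: select D,P (d=9, Q=-63); attach at lengths (23/4, 13/4); label the merged cluster DP
  updated: d(DP,I)=13, d(DP,J)=19/2
iteration 2: select DP,I (d=13, Q=-67/2); attach at lengths (23/4, 29/4); label the merged cluster DIP
  updated: d(DIP,J)=15/4
iteration 3: select DIP,J (d=15/4); attach at lengths (15/8, 15/8); label the merged cluster DIJP
final tree: (((D:23/4,P:13/4):23/4,I:29/4):15/8,J:15/8)
total length: 103/4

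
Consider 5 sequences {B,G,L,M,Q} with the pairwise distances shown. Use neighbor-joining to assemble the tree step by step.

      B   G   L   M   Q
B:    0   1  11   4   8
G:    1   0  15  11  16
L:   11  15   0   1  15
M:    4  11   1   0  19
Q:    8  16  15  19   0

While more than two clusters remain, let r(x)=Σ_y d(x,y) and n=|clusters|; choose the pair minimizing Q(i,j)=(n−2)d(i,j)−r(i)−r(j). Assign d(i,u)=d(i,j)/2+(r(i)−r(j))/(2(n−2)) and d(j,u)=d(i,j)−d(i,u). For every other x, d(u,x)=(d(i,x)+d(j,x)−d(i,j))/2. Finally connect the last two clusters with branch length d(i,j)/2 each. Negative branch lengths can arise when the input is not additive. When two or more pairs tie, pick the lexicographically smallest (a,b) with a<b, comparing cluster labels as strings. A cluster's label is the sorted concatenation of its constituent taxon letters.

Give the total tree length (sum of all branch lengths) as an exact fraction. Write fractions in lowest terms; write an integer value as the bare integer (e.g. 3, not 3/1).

iteration 1: select L,M (d=1, Q=-74); attach at lengths (5/3, -2/3); label the merged cluster LM
  updated: d(B,LM)=7, d(G,LM)=25/2, d(LM,Q)=33/2
iteration 2: select B,G (d=1, Q=-87/2); attach at lengths (-23/8, 31/8); label the merged cluster BG
  updated: d(BG,LM)=37/4, d(BG,Q)=23/2
iteration 3: select BG,LM (d=37/4, Q=-149/4); attach at lengths (17/8, 57/8); label the merged cluster BGLM
  updated: d(BGLM,Q)=75/8
iteration 4: select BGLM,Q (d=75/8); attach at lengths (75/16, 75/16); label the merged cluster BGLMQ
final tree: (((B:-23/8,G:31/8):17/8,(L:5/3,M:-2/3):57/8):75/16,Q:75/16)
total length: 165/8

165/8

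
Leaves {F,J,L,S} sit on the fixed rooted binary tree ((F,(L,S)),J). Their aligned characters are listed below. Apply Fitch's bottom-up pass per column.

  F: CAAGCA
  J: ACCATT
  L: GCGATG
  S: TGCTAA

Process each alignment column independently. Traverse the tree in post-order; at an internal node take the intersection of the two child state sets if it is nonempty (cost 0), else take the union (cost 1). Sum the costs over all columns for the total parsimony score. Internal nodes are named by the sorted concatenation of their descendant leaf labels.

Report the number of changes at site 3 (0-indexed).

site 0, node LS: L={G} ∪ S={T} → {G,T} (+1)
site 0, node FLS: F={C} ∪ LS={G,T} → {C,G,T} (+1)
site 0, node FJLS: FLS={C,G,T} ∪ J={A} → {A,C,G,T} (+1)
site 1, node LS: L={C} ∪ S={G} → {C,G} (+1)
site 1, node FLS: F={A} ∪ LS={C,G} → {A,C,G} (+1)
site 1, node FJLS: FLS={A,C,G} ∩ J={C} → {C} (+0)
site 2, node LS: L={G} ∪ S={C} → {C,G} (+1)
site 2, node FLS: F={A} ∪ LS={C,G} → {A,C,G} (+1)
site 2, node FJLS: FLS={A,C,G} ∩ J={C} → {C} (+0)
site 3, node LS: L={A} ∪ S={T} → {A,T} (+1)
site 3, node FLS: F={G} ∪ LS={A,T} → {A,G,T} (+1)
site 3, node FJLS: FLS={A,G,T} ∩ J={A} → {A} (+0)
site 4, node LS: L={T} ∪ S={A} → {A,T} (+1)
site 4, node FLS: F={C} ∪ LS={A,T} → {A,C,T} (+1)
site 4, node FJLS: FLS={A,C,T} ∩ J={T} → {T} (+0)
site 5, node LS: L={G} ∪ S={A} → {A,G} (+1)
site 5, node FLS: F={A} ∩ LS={A,G} → {A} (+0)
site 5, node FJLS: FLS={A} ∪ J={T} → {A,T} (+1)
per-site changes: [3, 2, 2, 2, 2, 2]; total = 13

2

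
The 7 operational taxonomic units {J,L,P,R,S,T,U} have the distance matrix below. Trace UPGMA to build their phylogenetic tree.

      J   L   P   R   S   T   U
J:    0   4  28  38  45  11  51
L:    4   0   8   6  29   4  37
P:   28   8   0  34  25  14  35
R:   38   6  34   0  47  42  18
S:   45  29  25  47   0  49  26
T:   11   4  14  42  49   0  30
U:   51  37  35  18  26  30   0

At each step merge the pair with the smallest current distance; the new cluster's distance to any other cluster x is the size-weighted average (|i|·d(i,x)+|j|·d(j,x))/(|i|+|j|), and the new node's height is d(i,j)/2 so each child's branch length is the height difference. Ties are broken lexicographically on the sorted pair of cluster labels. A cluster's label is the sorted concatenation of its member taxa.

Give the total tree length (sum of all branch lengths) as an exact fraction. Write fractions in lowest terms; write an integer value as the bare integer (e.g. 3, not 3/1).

3695/48

1. join J+L (d=4) ⇒ JL; edges |J|=2, |L|=2
  updated: d(JL,P)=18, d(JL,R)=22, d(JL,S)=37, d(JL,T)=15/2, d(JL,U)=44
2. join JL+T (d=15/2) ⇒ JLT; edges |JL|=7/4, |T|=15/4
  updated: d(JLT,P)=50/3, d(JLT,R)=86/3, d(JLT,S)=41, d(JLT,U)=118/3
3. join JLT+P (d=50/3) ⇒ JLPT; edges |JLT|=55/12, |P|=25/3
  updated: d(JLPT,R)=30, d(JLPT,S)=37, d(JLPT,U)=153/4
4. join R+U (d=18) ⇒ RU; edges |R|=9, |U|=9
  updated: d(JLPT,RU)=273/8, d(RU,S)=73/2
5. join JLPT+RU (d=273/8) ⇒ JLPRTU; edges |JLPT|=419/48, |RU|=129/16
  updated: d(JLPRTU,S)=221/6
6. join JLPRTU+S (d=221/6) ⇒ JLPRSTU; edges |JLPRTU|=65/48, |S|=221/12
final tree: (((((J:2,L:2):7/4,T:15/4):55/12,P:25/3):419/48,(R:9,U:9):129/16):65/48,S:221/12)
total length: 3695/48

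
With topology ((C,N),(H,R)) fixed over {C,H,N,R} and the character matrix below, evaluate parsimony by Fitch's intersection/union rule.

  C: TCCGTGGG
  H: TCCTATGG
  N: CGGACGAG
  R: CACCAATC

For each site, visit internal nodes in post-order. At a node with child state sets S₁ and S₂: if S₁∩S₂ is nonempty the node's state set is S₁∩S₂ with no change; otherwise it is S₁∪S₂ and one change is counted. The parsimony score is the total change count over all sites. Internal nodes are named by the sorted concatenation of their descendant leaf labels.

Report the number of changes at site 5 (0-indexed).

2

[col 0] CN: children C:{T}, N:{C} ∪→ {C,T}; cost 1
[col 0] HR: children H:{T}, R:{C} ∪→ {C,T}; cost 1
[col 0] CHNR: children CN:{C,T}, HR:{C,T} ∩→ {C,T}; cost 0
[col 1] CN: children C:{C}, N:{G} ∪→ {C,G}; cost 1
[col 1] HR: children H:{C}, R:{A} ∪→ {A,C}; cost 1
[col 1] CHNR: children CN:{C,G}, HR:{A,C} ∩→ {C}; cost 0
[col 2] CN: children C:{C}, N:{G} ∪→ {C,G}; cost 1
[col 2] HR: children H:{C}, R:{C} ∩→ {C}; cost 0
[col 2] CHNR: children CN:{C,G}, HR:{C} ∩→ {C}; cost 0
[col 3] CN: children C:{G}, N:{A} ∪→ {A,G}; cost 1
[col 3] HR: children H:{T}, R:{C} ∪→ {C,T}; cost 1
[col 3] CHNR: children CN:{A,G}, HR:{C,T} ∪→ {A,C,G,T}; cost 1
[col 4] CN: children C:{T}, N:{C} ∪→ {C,T}; cost 1
[col 4] HR: children H:{A}, R:{A} ∩→ {A}; cost 0
[col 4] CHNR: children CN:{C,T}, HR:{A} ∪→ {A,C,T}; cost 1
[col 5] CN: children C:{G}, N:{G} ∩→ {G}; cost 0
[col 5] HR: children H:{T}, R:{A} ∪→ {A,T}; cost 1
[col 5] CHNR: children CN:{G}, HR:{A,T} ∪→ {A,G,T}; cost 1
[col 6] CN: children C:{G}, N:{A} ∪→ {A,G}; cost 1
[col 6] HR: children H:{G}, R:{T} ∪→ {G,T}; cost 1
[col 6] CHNR: children CN:{A,G}, HR:{G,T} ∩→ {G}; cost 0
[col 7] CN: children C:{G}, N:{G} ∩→ {G}; cost 0
[col 7] HR: children H:{G}, R:{C} ∪→ {C,G}; cost 1
[col 7] CHNR: children CN:{G}, HR:{C,G} ∩→ {G}; cost 0
per-site changes: [2, 2, 1, 3, 2, 2, 2, 1]; total = 15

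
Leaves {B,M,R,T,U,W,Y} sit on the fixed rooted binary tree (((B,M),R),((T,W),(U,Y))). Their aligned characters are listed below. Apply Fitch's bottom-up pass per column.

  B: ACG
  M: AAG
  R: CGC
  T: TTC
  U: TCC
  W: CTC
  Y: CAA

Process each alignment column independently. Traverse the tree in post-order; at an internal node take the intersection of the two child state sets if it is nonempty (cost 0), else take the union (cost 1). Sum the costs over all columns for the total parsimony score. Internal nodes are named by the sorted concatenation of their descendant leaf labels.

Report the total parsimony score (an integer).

9

BM@0: {A} ∩ {A} = {A} (intersection, +0)
BMR@0: {A} ∪ {C} = {A,C} (union, +1)
TW@0: {T} ∪ {C} = {C,T} (union, +1)
UY@0: {T} ∪ {C} = {C,T} (union, +1)
TUWY@0: {C,T} ∩ {C,T} = {C,T} (intersection, +0)
BMRTUWY@0: {A,C} ∩ {C,T} = {C} (intersection, +0)
BM@1: {C} ∪ {A} = {A,C} (union, +1)
BMR@1: {A,C} ∪ {G} = {A,C,G} (union, +1)
TW@1: {T} ∩ {T} = {T} (intersection, +0)
UY@1: {C} ∪ {A} = {A,C} (union, +1)
TUWY@1: {T} ∪ {A,C} = {A,C,T} (union, +1)
BMRTUWY@1: {A,C,G} ∩ {A,C,T} = {A,C} (intersection, +0)
BM@2: {G} ∩ {G} = {G} (intersection, +0)
BMR@2: {G} ∪ {C} = {C,G} (union, +1)
TW@2: {C} ∩ {C} = {C} (intersection, +0)
UY@2: {C} ∪ {A} = {A,C} (union, +1)
TUWY@2: {C} ∩ {A,C} = {C} (intersection, +0)
BMRTUWY@2: {C,G} ∩ {C} = {C} (intersection, +0)
per-site changes: [3, 4, 2]; total = 9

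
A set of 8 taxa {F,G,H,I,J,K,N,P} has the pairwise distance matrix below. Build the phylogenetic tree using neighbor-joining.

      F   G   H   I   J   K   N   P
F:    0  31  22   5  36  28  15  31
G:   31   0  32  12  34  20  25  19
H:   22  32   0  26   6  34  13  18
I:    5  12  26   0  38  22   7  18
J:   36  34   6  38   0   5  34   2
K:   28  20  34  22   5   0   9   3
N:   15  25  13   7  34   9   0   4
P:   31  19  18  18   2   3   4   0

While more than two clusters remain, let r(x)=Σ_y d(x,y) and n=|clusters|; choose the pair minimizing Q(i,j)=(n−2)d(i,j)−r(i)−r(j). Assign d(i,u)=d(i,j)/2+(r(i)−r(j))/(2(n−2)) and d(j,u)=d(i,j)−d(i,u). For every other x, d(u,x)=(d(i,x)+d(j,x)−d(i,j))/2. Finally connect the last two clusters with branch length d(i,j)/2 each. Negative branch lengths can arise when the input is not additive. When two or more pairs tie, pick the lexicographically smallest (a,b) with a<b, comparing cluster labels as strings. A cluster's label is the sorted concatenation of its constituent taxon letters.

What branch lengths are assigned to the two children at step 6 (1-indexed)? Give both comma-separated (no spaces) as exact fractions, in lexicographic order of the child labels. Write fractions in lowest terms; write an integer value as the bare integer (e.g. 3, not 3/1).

step 1: merge (H,J) at d=6, Q=-270; branch lengths H→8/3, J→10/3; new cluster HJ
  updated: d(F,HJ)=26, d(G,HJ)=30, d(HJ,I)=29, d(HJ,K)=33/2, d(HJ,N)=41/2, d(HJ,P)=7
step 2: merge (F,I) at d=5, Q=-204; branch lengths F→34/5, I→-9/5; new cluster FI
  updated: d(FI,G)=19, d(FI,HJ)=25, d(FI,K)=45/2, d(FI,N)=17/2, d(FI,P)=22
step 3: merge (FI,G) at d=19, Q=-134; branch lengths FI→15/2, G→23/2; new cluster FGI
  updated: d(FGI,HJ)=18, d(FGI,K)=47/4, d(FGI,N)=29/4, d(FGI,P)=11
step 4: merge (FGI,N) at d=29/4, Q=-67; branch lengths FGI→29/6, N→29/12; new cluster FGIN
  updated: d(FGIN,HJ)=125/8, d(FGIN,K)=27/4, d(FGIN,P)=31/8
step 5: merge (FGIN,K) at d=27/4, Q=-39; branch lengths FGIN→27/8, K→27/8; new cluster FGIKN
  updated: d(FGIKN,HJ)=203/16, d(FGIKN,P)=1/16
step 6: merge (FGIKN,HJ) at d=203/16, Q=-79/4; branch lengths FGIKN→23/8, HJ→157/16; new cluster FGHIJKN
  updated: d(FGHIJKN,P)=-45/16
step 7: merge (FGHIJKN,P) at d=-45/16; branch lengths FGHIJKN→-45/32, P→-45/32; new cluster FGHIJKNP
final tree: ((((((F:34/5,I:-9/5):15/2,G:23/2):29/6,N:29/12):27/8,K:27/8):23/8,(H:8/3,J:10/3):157/16):-45/32,P:-45/32)
total length: 431/8

23/8,157/16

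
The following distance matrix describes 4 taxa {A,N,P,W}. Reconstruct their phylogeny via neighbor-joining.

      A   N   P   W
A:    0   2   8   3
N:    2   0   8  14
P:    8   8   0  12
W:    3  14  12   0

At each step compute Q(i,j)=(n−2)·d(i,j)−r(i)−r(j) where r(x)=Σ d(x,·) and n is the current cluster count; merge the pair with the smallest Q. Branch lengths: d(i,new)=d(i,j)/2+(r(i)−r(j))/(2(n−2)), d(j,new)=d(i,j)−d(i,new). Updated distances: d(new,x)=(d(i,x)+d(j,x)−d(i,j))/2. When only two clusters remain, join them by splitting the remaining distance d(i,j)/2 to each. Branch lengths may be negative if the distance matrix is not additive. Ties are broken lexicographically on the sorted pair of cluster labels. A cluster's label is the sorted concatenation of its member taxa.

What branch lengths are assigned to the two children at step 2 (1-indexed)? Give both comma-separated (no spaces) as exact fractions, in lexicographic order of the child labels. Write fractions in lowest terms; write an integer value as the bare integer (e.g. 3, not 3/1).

1. join A+W (d=3, Q=-36) ⇒ AW; edges |A|=-5/2, |W|=11/2
  updated: d(AW,N)=13/2, d(AW,P)=17/2
2. join AW+N (d=13/2, Q=-23) ⇒ ANW; edges |AW|=7/2, |N|=3
  updated: d(ANW,P)=5
3. join ANW+P (d=5) ⇒ ANPW; edges |ANW|=5/2, |P|=5/2
final tree: (((A:-5/2,W:11/2):7/2,N:3):5/2,P:5/2)
total length: 29/2

7/2,3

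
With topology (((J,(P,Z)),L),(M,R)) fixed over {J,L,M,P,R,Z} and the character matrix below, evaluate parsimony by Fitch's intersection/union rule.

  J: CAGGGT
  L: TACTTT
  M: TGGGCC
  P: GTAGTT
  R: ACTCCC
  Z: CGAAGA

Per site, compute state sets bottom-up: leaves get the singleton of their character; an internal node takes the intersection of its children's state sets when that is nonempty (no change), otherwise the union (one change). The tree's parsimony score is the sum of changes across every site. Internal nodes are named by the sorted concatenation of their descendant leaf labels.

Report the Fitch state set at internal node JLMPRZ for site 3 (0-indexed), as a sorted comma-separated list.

[col 0] PZ: children P:{G}, Z:{C} ∪→ {C,G}; cost 1
[col 0] JPZ: children J:{C}, PZ:{C,G} ∩→ {C}; cost 0
[col 0] JLPZ: children JPZ:{C}, L:{T} ∪→ {C,T}; cost 1
[col 0] MR: children M:{T}, R:{A} ∪→ {A,T}; cost 1
[col 0] JLMPRZ: children JLPZ:{C,T}, MR:{A,T} ∩→ {T}; cost 0
[col 1] PZ: children P:{T}, Z:{G} ∪→ {G,T}; cost 1
[col 1] JPZ: children J:{A}, PZ:{G,T} ∪→ {A,G,T}; cost 1
[col 1] JLPZ: children JPZ:{A,G,T}, L:{A} ∩→ {A}; cost 0
[col 1] MR: children M:{G}, R:{C} ∪→ {C,G}; cost 1
[col 1] JLMPRZ: children JLPZ:{A}, MR:{C,G} ∪→ {A,C,G}; cost 1
[col 2] PZ: children P:{A}, Z:{A} ∩→ {A}; cost 0
[col 2] JPZ: children J:{G}, PZ:{A} ∪→ {A,G}; cost 1
[col 2] JLPZ: children JPZ:{A,G}, L:{C} ∪→ {A,C,G}; cost 1
[col 2] MR: children M:{G}, R:{T} ∪→ {G,T}; cost 1
[col 2] JLMPRZ: children JLPZ:{A,C,G}, MR:{G,T} ∩→ {G}; cost 0
[col 3] PZ: children P:{G}, Z:{A} ∪→ {A,G}; cost 1
[col 3] JPZ: children J:{G}, PZ:{A,G} ∩→ {G}; cost 0
[col 3] JLPZ: children JPZ:{G}, L:{T} ∪→ {G,T}; cost 1
[col 3] MR: children M:{G}, R:{C} ∪→ {C,G}; cost 1
[col 3] JLMPRZ: children JLPZ:{G,T}, MR:{C,G} ∩→ {G}; cost 0
[col 4] PZ: children P:{T}, Z:{G} ∪→ {G,T}; cost 1
[col 4] JPZ: children J:{G}, PZ:{G,T} ∩→ {G}; cost 0
[col 4] JLPZ: children JPZ:{G}, L:{T} ∪→ {G,T}; cost 1
[col 4] MR: children M:{C}, R:{C} ∩→ {C}; cost 0
[col 4] JLMPRZ: children JLPZ:{G,T}, MR:{C} ∪→ {C,G,T}; cost 1
[col 5] PZ: children P:{T}, Z:{A} ∪→ {A,T}; cost 1
[col 5] JPZ: children J:{T}, PZ:{A,T} ∩→ {T}; cost 0
[col 5] JLPZ: children JPZ:{T}, L:{T} ∩→ {T}; cost 0
[col 5] MR: children M:{C}, R:{C} ∩→ {C}; cost 0
[col 5] JLMPRZ: children JLPZ:{T}, MR:{C} ∪→ {C,T}; cost 1
per-site changes: [3, 4, 3, 3, 3, 2]; total = 18

G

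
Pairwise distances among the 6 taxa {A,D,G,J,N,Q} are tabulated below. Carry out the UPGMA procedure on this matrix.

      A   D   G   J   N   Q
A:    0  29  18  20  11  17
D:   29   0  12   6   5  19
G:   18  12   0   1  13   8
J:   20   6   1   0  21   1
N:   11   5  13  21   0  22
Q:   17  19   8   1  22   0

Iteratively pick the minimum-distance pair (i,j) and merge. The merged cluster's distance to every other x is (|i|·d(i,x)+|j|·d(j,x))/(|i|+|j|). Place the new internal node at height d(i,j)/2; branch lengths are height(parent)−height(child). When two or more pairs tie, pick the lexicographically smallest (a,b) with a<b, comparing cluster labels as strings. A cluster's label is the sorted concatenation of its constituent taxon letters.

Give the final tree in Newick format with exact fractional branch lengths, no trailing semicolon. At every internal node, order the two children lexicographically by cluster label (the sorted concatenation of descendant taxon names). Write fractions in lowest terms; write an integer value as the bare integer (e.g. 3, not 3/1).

1. join G+J (d=1) ⇒ GJ; edges |G|=1/2, |J|=1/2
  updated: d(A,GJ)=19, d(D,GJ)=9, d(GJ,N)=17, d(GJ,Q)=9/2
2. join GJ+Q (d=9/2) ⇒ GJQ; edges |GJ|=7/4, |Q|=9/4
  updated: d(A,GJQ)=55/3, d(D,GJQ)=37/3, d(GJQ,N)=56/3
3. join D+N (d=5) ⇒ DN; edges |D|=5/2, |N|=5/2
  updated: d(A,DN)=20, d(DN,GJQ)=31/2
4. join DN+GJQ (d=31/2) ⇒ DGJNQ; edges |DN|=21/4, |GJQ|=11/2
  updated: d(A,DGJNQ)=19
5. join A+DGJNQ (d=19) ⇒ ADGJNQ; edges |A|=19/2, |DGJNQ|=7/4
final tree: (A:19/2,((D:5/2,N:5/2):21/4,((G:1/2,J:1/2):7/4,Q:9/4):11/2):7/4)
total length: 32

(A:19/2,((D:5/2,N:5/2):21/4,((G:1/2,J:1/2):7/4,Q:9/4):11/2):7/4)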